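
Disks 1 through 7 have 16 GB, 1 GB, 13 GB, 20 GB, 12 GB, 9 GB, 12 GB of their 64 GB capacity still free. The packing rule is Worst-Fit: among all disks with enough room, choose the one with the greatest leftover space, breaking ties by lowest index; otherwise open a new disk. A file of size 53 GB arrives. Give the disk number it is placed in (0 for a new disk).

0

No disk has ≥ 53 GB free, so a new disk is opened.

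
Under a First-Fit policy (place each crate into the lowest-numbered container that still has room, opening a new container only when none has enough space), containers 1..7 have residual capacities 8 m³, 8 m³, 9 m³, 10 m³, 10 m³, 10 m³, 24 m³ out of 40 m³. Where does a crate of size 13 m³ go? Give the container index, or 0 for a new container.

7

Containers with room: container 7 (24 m³).
The first with room is container 7.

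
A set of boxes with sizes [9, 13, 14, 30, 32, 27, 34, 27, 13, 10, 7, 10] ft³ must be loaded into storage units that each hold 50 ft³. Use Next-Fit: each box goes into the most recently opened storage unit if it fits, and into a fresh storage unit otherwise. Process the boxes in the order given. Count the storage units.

Put 9 ft³ in storage unit 1; 41 ft³ remain.
Put 13 ft³ in storage unit 1; 28 ft³ remain.
Put 14 ft³ in storage unit 1; 14 ft³ remain.
Put 30 ft³ in storage unit 2; 20 ft³ remain.
Put 32 ft³ in storage unit 3; 18 ft³ remain.
Put 27 ft³ in storage unit 4; 23 ft³ remain.
Put 34 ft³ in storage unit 5; 16 ft³ remain.
Put 27 ft³ in storage unit 6; 23 ft³ remain.
Put 13 ft³ in storage unit 6; 10 ft³ remain.
Put 10 ft³ in storage unit 6; 0 ft³ remain.
Put 7 ft³ in storage unit 7; 43 ft³ remain.
Put 10 ft³ in storage unit 7; 33 ft³ remain.

7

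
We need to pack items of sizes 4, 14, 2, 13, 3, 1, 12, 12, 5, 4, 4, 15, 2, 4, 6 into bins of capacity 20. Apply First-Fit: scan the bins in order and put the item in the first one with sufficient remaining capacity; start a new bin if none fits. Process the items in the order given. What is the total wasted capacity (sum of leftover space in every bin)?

19

4 → bin 1 (remaining 16)
14 → bin 1 (remaining 2)
2 → bin 1 (remaining 0)
13 → bin 2 (remaining 7)
3 → bin 2 (remaining 4)
1 → bin 2 (remaining 3)
12 → bin 3 (remaining 8)
12 → bin 4 (remaining 8)
5 → bin 3 (remaining 3)
4 → bin 4 (remaining 4)
4 → bin 4 (remaining 0)
15 → bin 5 (remaining 5)
2 → bin 2 (remaining 1)
4 → bin 5 (remaining 1)
6 → bin 6 (remaining 14)
6 bins × 20 = 120; used 101; unused 19.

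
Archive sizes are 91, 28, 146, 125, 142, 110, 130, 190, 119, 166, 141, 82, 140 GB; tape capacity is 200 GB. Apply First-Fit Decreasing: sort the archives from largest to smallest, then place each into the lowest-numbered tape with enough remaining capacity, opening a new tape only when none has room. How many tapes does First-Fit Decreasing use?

Sorted descending: 190, 166, 146, 142, 141, 140, 130, 125, 119, 110, 91, 82, 28.
190 GB → tape 1 (remaining 10 GB)
166 GB → tape 2 (remaining 34 GB)
146 GB → tape 3 (remaining 54 GB)
142 GB → tape 4 (remaining 58 GB)
141 GB → tape 5 (remaining 59 GB)
140 GB → tape 6 (remaining 60 GB)
130 GB → tape 7 (remaining 70 GB)
125 GB → tape 8 (remaining 75 GB)
119 GB → tape 9 (remaining 81 GB)
110 GB → tape 10 (remaining 90 GB)
91 GB → tape 11 (remaining 109 GB)
82 GB → tape 10 (remaining 8 GB)
28 GB → tape 2 (remaining 6 GB)

11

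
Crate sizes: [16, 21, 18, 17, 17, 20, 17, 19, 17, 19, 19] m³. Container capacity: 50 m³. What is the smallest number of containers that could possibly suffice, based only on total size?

4

Total size = 16 + 21 + 18 + 17 + 17 + 20 + 17 + 19 + 17 + 19 + 19 = 200 m³.
⌈200 / 50⌉ = 4.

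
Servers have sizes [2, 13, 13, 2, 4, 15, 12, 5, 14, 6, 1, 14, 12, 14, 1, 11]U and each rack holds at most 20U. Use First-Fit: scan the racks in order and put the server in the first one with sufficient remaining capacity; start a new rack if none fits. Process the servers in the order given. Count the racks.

9

2U → rack 1 (remaining 18U)
13U → rack 1 (remaining 5U)
13U → rack 2 (remaining 7U)
2U → rack 1 (remaining 3U)
4U → rack 2 (remaining 3U)
15U → rack 3 (remaining 5U)
12U → rack 4 (remaining 8U)
5U → rack 3 (remaining 0U)
14U → rack 5 (remaining 6U)
6U → rack 4 (remaining 2U)
1U → rack 1 (remaining 2U)
14U → rack 6 (remaining 6U)
12U → rack 7 (remaining 8U)
14U → rack 8 (remaining 6U)
1U → rack 1 (remaining 1U)
11U → rack 9 (remaining 9U)
Final racks: [2,13,2,1,1] [13,4] [15,5] [12,6] [14] [14] [12] [14] [11].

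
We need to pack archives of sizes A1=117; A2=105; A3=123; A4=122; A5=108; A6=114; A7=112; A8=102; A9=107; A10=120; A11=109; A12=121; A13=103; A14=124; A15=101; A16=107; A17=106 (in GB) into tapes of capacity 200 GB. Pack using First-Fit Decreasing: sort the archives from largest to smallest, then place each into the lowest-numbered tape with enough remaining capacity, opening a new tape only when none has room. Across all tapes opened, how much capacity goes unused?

1499

Sorted descending: 124, 123, 122, 121, 120, 117, 114, 112, 109, 108, 107, 107, 106, 105, 103, 102, 101.
Put 124 GB in tape 1; 76 GB remain.
Put 123 GB in tape 2; 77 GB remain.
Put 122 GB in tape 3; 78 GB remain.
Put 121 GB in tape 4; 79 GB remain.
Put 120 GB in tape 5; 80 GB remain.
Put 117 GB in tape 6; 83 GB remain.
Put 114 GB in tape 7; 86 GB remain.
Put 112 GB in tape 8; 88 GB remain.
Put 109 GB in tape 9; 91 GB remain.
Put 108 GB in tape 10; 92 GB remain.
Put 107 GB in tape 11; 93 GB remain.
Put 107 GB in tape 12; 93 GB remain.
Put 106 GB in tape 13; 94 GB remain.
Put 105 GB in tape 14; 95 GB remain.
Put 103 GB in tape 15; 97 GB remain.
Put 102 GB in tape 16; 98 GB remain.
Put 101 GB in tape 17; 99 GB remain.
17 tapes × 200 GB = 3400 GB; used 1901 GB; unused 1499 GB.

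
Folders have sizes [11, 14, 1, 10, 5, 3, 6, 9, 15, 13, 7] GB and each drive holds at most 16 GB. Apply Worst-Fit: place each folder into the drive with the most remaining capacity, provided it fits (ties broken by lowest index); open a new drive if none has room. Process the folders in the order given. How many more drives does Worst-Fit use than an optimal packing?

Worst-Fit: [11,1,3] [14] [10,5] [6,9] [15] [13] [7] → 7 drives.
Total size 94 GB; any packing needs at least ⌈94/16⌉ = 6 drives.
An optimal packing achieves that bound: [15,1] [14] [13,3] [11,5] [10,6] [9,7] → 6 drives.
Excess: 7 − 6 = 1.

1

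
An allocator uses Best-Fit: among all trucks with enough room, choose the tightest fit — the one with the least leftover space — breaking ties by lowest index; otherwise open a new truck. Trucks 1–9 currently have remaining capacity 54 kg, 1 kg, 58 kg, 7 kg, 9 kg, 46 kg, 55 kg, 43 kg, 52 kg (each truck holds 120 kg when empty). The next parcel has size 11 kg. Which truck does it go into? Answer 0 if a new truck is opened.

Trucks with room: truck 1 (54 kg), truck 3 (58 kg), truck 6 (46 kg), truck 7 (55 kg), truck 8 (43 kg), truck 9 (52 kg).
Tightest fit is truck 8 with 43 kg free.

8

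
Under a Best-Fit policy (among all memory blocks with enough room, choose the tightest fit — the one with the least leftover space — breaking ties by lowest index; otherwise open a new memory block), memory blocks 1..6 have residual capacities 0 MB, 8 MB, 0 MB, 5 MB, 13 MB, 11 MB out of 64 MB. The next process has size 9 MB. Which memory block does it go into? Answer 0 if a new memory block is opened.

Memory blocks with room: memory block 5 (13 MB), memory block 6 (11 MB).
Tightest fit is memory block 6 with 11 MB free.

6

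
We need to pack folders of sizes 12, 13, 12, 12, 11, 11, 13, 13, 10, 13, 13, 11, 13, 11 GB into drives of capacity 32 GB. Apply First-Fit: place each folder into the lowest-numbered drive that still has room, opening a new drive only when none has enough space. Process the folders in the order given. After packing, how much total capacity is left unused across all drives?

56

Put 12 GB in drive 1; 20 GB remain.
Put 13 GB in drive 1; 7 GB remain.
Put 12 GB in drive 2; 20 GB remain.
Put 12 GB in drive 2; 8 GB remain.
Put 11 GB in drive 3; 21 GB remain.
Put 11 GB in drive 3; 10 GB remain.
Put 13 GB in drive 4; 19 GB remain.
Put 13 GB in drive 4; 6 GB remain.
Put 10 GB in drive 3; 0 GB remain.
Put 13 GB in drive 5; 19 GB remain.
Put 13 GB in drive 5; 6 GB remain.
Put 11 GB in drive 6; 21 GB remain.
Put 13 GB in drive 6; 8 GB remain.
Put 11 GB in drive 7; 21 GB remain.
7 drives × 32 GB = 224 GB; used 168 GB; unused 56 GB.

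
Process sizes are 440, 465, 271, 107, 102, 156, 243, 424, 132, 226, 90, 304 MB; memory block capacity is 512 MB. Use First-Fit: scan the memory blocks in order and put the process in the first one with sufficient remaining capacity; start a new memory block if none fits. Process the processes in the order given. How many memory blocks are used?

7

440 MB → memory block 1 (remaining 72 MB)
465 MB → memory block 2 (remaining 47 MB)
271 MB → memory block 3 (remaining 241 MB)
107 MB → memory block 3 (remaining 134 MB)
102 MB → memory block 3 (remaining 32 MB)
156 MB → memory block 4 (remaining 356 MB)
243 MB → memory block 4 (remaining 113 MB)
424 MB → memory block 5 (remaining 88 MB)
132 MB → memory block 6 (remaining 380 MB)
226 MB → memory block 6 (remaining 154 MB)
90 MB → memory block 4 (remaining 23 MB)
304 MB → memory block 7 (remaining 208 MB)
Final memory blocks: [440] [465] [271,107,102] [156,243,90] [424] [132,226] [304].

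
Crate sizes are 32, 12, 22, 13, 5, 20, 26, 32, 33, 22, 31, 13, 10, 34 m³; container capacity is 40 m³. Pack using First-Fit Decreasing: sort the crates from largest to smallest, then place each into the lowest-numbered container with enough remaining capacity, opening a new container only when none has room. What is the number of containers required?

Sorted descending: 34, 33, 32, 32, 31, 26, 22, 22, 20, 13, 13, 12, 10, 5.
34 m³ → container 1 (remaining 6 m³)
33 m³ → container 2 (remaining 7 m³)
32 m³ → container 3 (remaining 8 m³)
32 m³ → container 4 (remaining 8 m³)
31 m³ → container 5 (remaining 9 m³)
26 m³ → container 6 (remaining 14 m³)
22 m³ → container 7 (remaining 18 m³)
22 m³ → container 8 (remaining 18 m³)
20 m³ → container 9 (remaining 20 m³)
13 m³ → container 6 (remaining 1 m³)
13 m³ → container 7 (remaining 5 m³)
12 m³ → container 8 (remaining 6 m³)
10 m³ → container 9 (remaining 10 m³)
5 m³ → container 1 (remaining 1 m³)

9 containers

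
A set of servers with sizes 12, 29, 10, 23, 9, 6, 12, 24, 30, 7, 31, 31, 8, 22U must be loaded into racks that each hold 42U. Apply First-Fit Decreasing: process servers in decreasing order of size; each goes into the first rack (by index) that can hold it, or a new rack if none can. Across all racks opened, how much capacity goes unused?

Sorted descending: 31, 31, 30, 29, 24, 23, 22, 12, 12, 10, 9, 8, 7, 6.
31U → rack 1 (remaining 11U)
31U → rack 2 (remaining 11U)
30U → rack 3 (remaining 12U)
29U → rack 4 (remaining 13U)
24U → rack 5 (remaining 18U)
23U → rack 6 (remaining 19U)
22U → rack 7 (remaining 20U)
12U → rack 3 (remaining 0U)
12U → rack 4 (remaining 1U)
10U → rack 1 (remaining 1U)
9U → rack 2 (remaining 2U)
8U → rack 5 (remaining 10U)
7U → rack 5 (remaining 3U)
6U → rack 6 (remaining 13U)
7 racks × 42U = 294U; used 254U; unused 40U.

40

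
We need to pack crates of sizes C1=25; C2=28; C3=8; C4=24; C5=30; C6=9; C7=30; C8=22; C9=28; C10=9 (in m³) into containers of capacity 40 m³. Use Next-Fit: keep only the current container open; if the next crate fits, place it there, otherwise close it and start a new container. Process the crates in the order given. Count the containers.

C1 (25 m³) → container 1 (remaining 15 m³)
C2 (28 m³) → container 2 (remaining 12 m³)
C3 (8 m³) → container 2 (remaining 4 m³)
C4 (24 m³) → container 3 (remaining 16 m³)
C5 (30 m³) → container 4 (remaining 10 m³)
C6 (9 m³) → container 4 (remaining 1 m³)
C7 (30 m³) → container 5 (remaining 10 m³)
C8 (22 m³) → container 6 (remaining 18 m³)
C9 (28 m³) → container 7 (remaining 12 m³)
C10 (9 m³) → container 7 (remaining 3 m³)

7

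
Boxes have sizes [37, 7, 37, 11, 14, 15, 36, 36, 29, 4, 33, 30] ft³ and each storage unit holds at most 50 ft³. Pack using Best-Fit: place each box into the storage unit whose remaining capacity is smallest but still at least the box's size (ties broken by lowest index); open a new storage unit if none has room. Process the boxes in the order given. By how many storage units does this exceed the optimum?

1

Best-Fit: [37,7,4] [37,11] [14,15] [36] [36] [29] [33] [30] → 8 storage units.
7 boxes exceed 25 ft³ (half the capacity), and no two of those can share a storage unit, so at least 7 storage units are needed.
An optimal packing achieves that bound: [37,11] [37,7,4] [36,14] [36] [33,15] [30] [29] → 7 storage units.
Excess: 8 − 7 = 1.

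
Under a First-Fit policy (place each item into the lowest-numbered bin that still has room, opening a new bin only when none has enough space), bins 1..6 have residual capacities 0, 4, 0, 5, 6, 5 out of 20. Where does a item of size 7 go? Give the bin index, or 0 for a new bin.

0

No bin has ≥ 7 free, so a new bin is opened.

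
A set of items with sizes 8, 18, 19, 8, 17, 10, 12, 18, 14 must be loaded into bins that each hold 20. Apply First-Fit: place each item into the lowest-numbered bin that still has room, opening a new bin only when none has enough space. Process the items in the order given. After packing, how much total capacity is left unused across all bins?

36

Put 8 in bin 1; 12 remain.
Put 18 in bin 2; 2 remain.
Put 19 in bin 3; 1 remain.
Put 8 in bin 1; 4 remain.
Put 17 in bin 4; 3 remain.
Put 10 in bin 5; 10 remain.
Put 12 in bin 6; 8 remain.
Put 18 in bin 7; 2 remain.
Put 14 in bin 8; 6 remain.
8 bins × 20 = 160; used 124; unused 36.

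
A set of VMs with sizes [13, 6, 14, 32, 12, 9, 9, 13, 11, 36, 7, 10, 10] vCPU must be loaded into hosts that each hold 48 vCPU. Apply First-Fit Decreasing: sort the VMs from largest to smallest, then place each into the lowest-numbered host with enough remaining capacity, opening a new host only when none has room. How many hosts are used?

Sorted descending: 36, 32, 14, 13, 13, 12, 11, 10, 10, 9, 9, 7, 6.
36 vCPU → host 1 (remaining 12 vCPU)
32 vCPU → host 2 (remaining 16 vCPU)
14 vCPU → host 2 (remaining 2 vCPU)
13 vCPU → host 3 (remaining 35 vCPU)
13 vCPU → host 3 (remaining 22 vCPU)
12 vCPU → host 1 (remaining 0 vCPU)
11 vCPU → host 3 (remaining 11 vCPU)
10 vCPU → host 3 (remaining 1 vCPU)
10 vCPU → host 4 (remaining 38 vCPU)
9 vCPU → host 4 (remaining 29 vCPU)
9 vCPU → host 4 (remaining 20 vCPU)
7 vCPU → host 4 (remaining 13 vCPU)
6 vCPU → host 4 (remaining 7 vCPU)
Final hosts: [36,12] [32,14] [13,13,11,10] [10,9,9,7,6].

4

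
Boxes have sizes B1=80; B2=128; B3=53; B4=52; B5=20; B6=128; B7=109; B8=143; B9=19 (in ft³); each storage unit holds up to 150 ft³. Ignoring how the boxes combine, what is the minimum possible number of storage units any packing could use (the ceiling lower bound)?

Total size = 80 + 128 + 53 + 52 + 20 + 128 + 109 + 143 + 19 = 732 ft³.
⌈732 / 150⌉ = 5.

5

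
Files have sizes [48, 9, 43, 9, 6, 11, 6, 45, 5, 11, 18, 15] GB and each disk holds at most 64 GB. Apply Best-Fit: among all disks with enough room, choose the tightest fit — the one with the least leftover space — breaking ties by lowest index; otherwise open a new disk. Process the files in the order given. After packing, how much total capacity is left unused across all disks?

Put 48 GB in disk 1; 16 GB remain.
Put 9 GB in disk 1; 7 GB remain.
Put 43 GB in disk 2; 21 GB remain.
Put 9 GB in disk 2; 12 GB remain.
Put 6 GB in disk 1; 1 GB remain.
Put 11 GB in disk 2; 1 GB remain.
Put 6 GB in disk 3; 58 GB remain.
Put 45 GB in disk 3; 13 GB remain.
Put 5 GB in disk 3; 8 GB remain.
Put 11 GB in disk 4; 53 GB remain.
Put 18 GB in disk 4; 35 GB remain.
Put 15 GB in disk 4; 20 GB remain.
4 disks × 64 GB = 256 GB; used 226 GB; unused 30 GB.

30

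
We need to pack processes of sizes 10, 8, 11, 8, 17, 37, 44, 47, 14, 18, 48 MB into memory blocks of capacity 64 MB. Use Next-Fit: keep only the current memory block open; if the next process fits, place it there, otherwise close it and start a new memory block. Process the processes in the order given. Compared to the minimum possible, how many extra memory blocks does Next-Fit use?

Next-Fit: [10,8,11,8,17] [37] [44] [47,14] [18] [48] → 6 memory blocks.
Total size 262 MB; any packing needs at least ⌈262/64⌉ = 5 memory blocks.
An optimal packing achieves that bound: [48,14] [47,17] [44,18] [37,11,10] [8,8] → 5 memory blocks.
Excess: 6 − 5 = 1.

1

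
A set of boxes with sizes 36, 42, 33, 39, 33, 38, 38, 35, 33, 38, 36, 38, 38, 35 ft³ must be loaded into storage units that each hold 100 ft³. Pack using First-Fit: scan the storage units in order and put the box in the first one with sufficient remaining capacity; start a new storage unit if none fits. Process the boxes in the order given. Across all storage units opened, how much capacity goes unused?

Put 36 ft³ in storage unit 1; 64 ft³ remain.
Put 42 ft³ in storage unit 1; 22 ft³ remain.
Put 33 ft³ in storage unit 2; 67 ft³ remain.
Put 39 ft³ in storage unit 2; 28 ft³ remain.
Put 33 ft³ in storage unit 3; 67 ft³ remain.
Put 38 ft³ in storage unit 3; 29 ft³ remain.
Put 38 ft³ in storage unit 4; 62 ft³ remain.
Put 35 ft³ in storage unit 4; 27 ft³ remain.
Put 33 ft³ in storage unit 5; 67 ft³ remain.
Put 38 ft³ in storage unit 5; 29 ft³ remain.
Put 36 ft³ in storage unit 6; 64 ft³ remain.
Put 38 ft³ in storage unit 6; 26 ft³ remain.
Put 38 ft³ in storage unit 7; 62 ft³ remain.
Put 35 ft³ in storage unit 7; 27 ft³ remain.
7 storage units × 100 ft³ = 700 ft³; used 512 ft³; unused 188 ft³.

188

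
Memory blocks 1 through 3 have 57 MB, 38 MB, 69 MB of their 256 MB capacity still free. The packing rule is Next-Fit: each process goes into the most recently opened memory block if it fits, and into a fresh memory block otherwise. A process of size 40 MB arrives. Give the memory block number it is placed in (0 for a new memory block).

Next-Fit only looks at memory block 3, which has 69 MB free.
40 MB fits there.

3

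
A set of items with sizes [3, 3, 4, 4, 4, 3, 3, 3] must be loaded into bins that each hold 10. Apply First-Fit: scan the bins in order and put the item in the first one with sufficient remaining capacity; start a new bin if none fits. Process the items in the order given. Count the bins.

Put 3 in bin 1; 7 remain.
Put 3 in bin 1; 4 remain.
Put 4 in bin 1; 0 remain.
Put 4 in bin 2; 6 remain.
Put 4 in bin 2; 2 remain.
Put 3 in bin 3; 7 remain.
Put 3 in bin 3; 4 remain.
Put 3 in bin 3; 1 remain.

3 bins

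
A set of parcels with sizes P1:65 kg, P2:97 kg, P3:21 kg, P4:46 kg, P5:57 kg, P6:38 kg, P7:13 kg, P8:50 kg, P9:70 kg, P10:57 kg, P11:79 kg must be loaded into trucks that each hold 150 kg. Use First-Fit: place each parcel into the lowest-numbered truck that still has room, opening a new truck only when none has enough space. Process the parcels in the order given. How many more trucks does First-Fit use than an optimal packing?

First-Fit: [65,21,46,13] [97,38] [57,50] [70,57] [79] → 5 trucks.
Total size 593 kg; any packing needs at least ⌈593/150⌉ = 4 trucks.
An optimal packing achieves that bound: [97,50] [79,70] [65,46,38] [57,57,21,13] → 4 trucks.
Excess: 5 − 4 = 1.

1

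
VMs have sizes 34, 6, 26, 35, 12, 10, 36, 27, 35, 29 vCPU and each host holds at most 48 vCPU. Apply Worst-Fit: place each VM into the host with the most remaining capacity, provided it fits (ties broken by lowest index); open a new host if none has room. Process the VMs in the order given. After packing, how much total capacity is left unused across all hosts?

86

34 vCPU → host 1 (remaining 14 vCPU)
6 vCPU → host 1 (remaining 8 vCPU)
26 vCPU → host 2 (remaining 22 vCPU)
35 vCPU → host 3 (remaining 13 vCPU)
12 vCPU → host 2 (remaining 10 vCPU)
10 vCPU → host 3 (remaining 3 vCPU)
36 vCPU → host 4 (remaining 12 vCPU)
27 vCPU → host 5 (remaining 21 vCPU)
35 vCPU → host 6 (remaining 13 vCPU)
29 vCPU → host 7 (remaining 19 vCPU)
7 hosts × 48 vCPU = 336 vCPU; used 250 vCPU; unused 86 vCPU.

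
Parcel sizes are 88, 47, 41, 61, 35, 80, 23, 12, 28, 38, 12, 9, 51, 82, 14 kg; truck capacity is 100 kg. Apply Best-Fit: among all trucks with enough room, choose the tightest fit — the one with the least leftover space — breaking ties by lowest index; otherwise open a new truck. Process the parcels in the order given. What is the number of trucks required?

truck 1: place 88 kg, 12 kg left
truck 2: place 47 kg, 53 kg left
truck 2: place 41 kg, 12 kg left
truck 3: place 61 kg, 39 kg left
truck 3: place 35 kg, 4 kg left
truck 4: place 80 kg, 20 kg left
truck 5: place 23 kg, 77 kg left
truck 1: place 12 kg, 0 kg left
truck 5: place 28 kg, 49 kg left
truck 5: place 38 kg, 11 kg left
truck 2: place 12 kg, 0 kg left
truck 5: place 9 kg, 2 kg left
truck 6: place 51 kg, 49 kg left
truck 7: place 82 kg, 18 kg left
truck 7: place 14 kg, 4 kg left

7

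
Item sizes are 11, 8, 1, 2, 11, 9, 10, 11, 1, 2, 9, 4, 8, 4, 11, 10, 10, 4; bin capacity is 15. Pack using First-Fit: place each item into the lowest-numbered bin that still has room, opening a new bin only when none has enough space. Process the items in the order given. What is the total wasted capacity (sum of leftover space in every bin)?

Put 11 in bin 1; 4 remain.
Put 8 in bin 2; 7 remain.
Put 1 in bin 1; 3 remain.
Put 2 in bin 1; 1 remain.
Put 11 in bin 3; 4 remain.
Put 9 in bin 4; 6 remain.
Put 10 in bin 5; 5 remain.
Put 11 in bin 6; 4 remain.
Put 1 in bin 1; 0 remain.
Put 2 in bin 2; 5 remain.
Put 9 in bin 7; 6 remain.
Put 4 in bin 2; 1 remain.
Put 8 in bin 8; 7 remain.
Put 4 in bin 3; 0 remain.
Put 11 in bin 9; 4 remain.
Put 10 in bin 10; 5 remain.
Put 10 in bin 11; 5 remain.
Put 4 in bin 4; 2 remain.
11 bins × 15 = 165; used 126; unused 39.

39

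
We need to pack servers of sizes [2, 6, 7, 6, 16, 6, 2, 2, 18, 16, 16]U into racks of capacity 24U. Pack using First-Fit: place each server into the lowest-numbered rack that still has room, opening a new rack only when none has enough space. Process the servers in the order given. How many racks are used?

rack 1: place 2U, 22U left
rack 1: place 6U, 16U left
rack 1: place 7U, 9U left
rack 1: place 6U, 3U left
rack 2: place 16U, 8U left
rack 2: place 6U, 2U left
rack 1: place 2U, 1U left
rack 2: place 2U, 0U left
rack 3: place 18U, 6U left
rack 4: place 16U, 8U left
rack 5: place 16U, 8U left

5 racks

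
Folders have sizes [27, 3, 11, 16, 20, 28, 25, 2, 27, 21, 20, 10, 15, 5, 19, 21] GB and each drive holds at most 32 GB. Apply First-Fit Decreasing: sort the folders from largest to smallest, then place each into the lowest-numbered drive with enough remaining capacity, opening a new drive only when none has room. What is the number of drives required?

10 drives

Sorted descending: 28, 27, 27, 25, 21, 21, 20, 20, 19, 16, 15, 11, 10, 5, 3, 2.
Put 28 GB in drive 1; 4 GB remain.
Put 27 GB in drive 2; 5 GB remain.
Put 27 GB in drive 3; 5 GB remain.
Put 25 GB in drive 4; 7 GB remain.
Put 21 GB in drive 5; 11 GB remain.
Put 21 GB in drive 6; 11 GB remain.
Put 20 GB in drive 7; 12 GB remain.
Put 20 GB in drive 8; 12 GB remain.
Put 19 GB in drive 9; 13 GB remain.
Put 16 GB in drive 10; 16 GB remain.
Put 15 GB in drive 10; 1 GB remain.
Put 11 GB in drive 5; 0 GB remain.
Put 10 GB in drive 6; 1 GB remain.
Put 5 GB in drive 2; 0 GB remain.
Put 3 GB in drive 1; 1 GB remain.
Put 2 GB in drive 3; 3 GB remain.
Final drives: [28,3] [27,5] [27,2] [25] [21,11] [21,10] [20] [20] [19] [16,15].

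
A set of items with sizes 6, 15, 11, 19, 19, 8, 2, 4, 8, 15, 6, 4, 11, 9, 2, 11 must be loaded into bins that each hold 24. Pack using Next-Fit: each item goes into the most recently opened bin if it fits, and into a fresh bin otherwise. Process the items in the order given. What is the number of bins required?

8

bin 1: place 6, 18 left
bin 1: place 15, 3 left
bin 2: place 11, 13 left
bin 3: place 19, 5 left
bin 4: place 19, 5 left
bin 5: place 8, 16 left
bin 5: place 2, 14 left
bin 5: place 4, 10 left
bin 5: place 8, 2 left
bin 6: place 15, 9 left
bin 6: place 6, 3 left
bin 7: place 4, 20 left
bin 7: place 11, 9 left
bin 7: place 9, 0 left
bin 8: place 2, 22 left
bin 8: place 11, 11 left
Final bins: [6,15] [11] [19] [19] [8,2,4,8] [15,6] [4,11,9] [2,11].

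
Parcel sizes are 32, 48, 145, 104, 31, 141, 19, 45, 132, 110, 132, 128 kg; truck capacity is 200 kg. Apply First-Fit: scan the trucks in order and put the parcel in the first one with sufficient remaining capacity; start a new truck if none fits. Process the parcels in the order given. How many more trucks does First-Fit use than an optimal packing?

0

First-Fit: [32,48,104] [145,31,19] [141,45] [132] [110] [132] [128] → 7 trucks.
7 parcels exceed 100 kg (half the capacity), and no two of those can share a truck, so at least 7 trucks are needed.
So 7 is already optimal.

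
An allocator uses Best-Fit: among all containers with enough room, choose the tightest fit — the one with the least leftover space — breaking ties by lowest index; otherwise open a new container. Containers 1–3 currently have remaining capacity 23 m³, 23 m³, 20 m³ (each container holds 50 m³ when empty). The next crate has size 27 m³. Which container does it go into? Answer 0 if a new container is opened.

0

No container has ≥ 27 m³ free, so a new container is opened.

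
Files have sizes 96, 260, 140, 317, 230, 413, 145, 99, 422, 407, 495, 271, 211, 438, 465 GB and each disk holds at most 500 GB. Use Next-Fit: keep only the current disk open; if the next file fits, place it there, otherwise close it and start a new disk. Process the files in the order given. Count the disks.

11

Put 96 GB in disk 1; 404 GB remain.
Put 260 GB in disk 1; 144 GB remain.
Put 140 GB in disk 1; 4 GB remain.
Put 317 GB in disk 2; 183 GB remain.
Put 230 GB in disk 3; 270 GB remain.
Put 413 GB in disk 4; 87 GB remain.
Put 145 GB in disk 5; 355 GB remain.
Put 99 GB in disk 5; 256 GB remain.
Put 422 GB in disk 6; 78 GB remain.
Put 407 GB in disk 7; 93 GB remain.
Put 495 GB in disk 8; 5 GB remain.
Put 271 GB in disk 9; 229 GB remain.
Put 211 GB in disk 9; 18 GB remain.
Put 438 GB in disk 10; 62 GB remain.
Put 465 GB in disk 11; 35 GB remain.
Final disks: [96,260,140] [317] [230] [413] [145,99] [422] [407] [495] [271,211] [438] [465].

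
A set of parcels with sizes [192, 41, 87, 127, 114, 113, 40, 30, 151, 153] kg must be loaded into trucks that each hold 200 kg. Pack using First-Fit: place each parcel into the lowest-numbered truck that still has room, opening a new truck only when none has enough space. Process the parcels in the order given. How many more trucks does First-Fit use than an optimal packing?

First-Fit: [192] [41,87,40,30] [127] [114] [113] [151] [153] → 7 trucks.
Total size 1048 kg; any packing needs at least ⌈1048/200⌉ = 6 trucks.
An optimal packing achieves that bound: [192] [153,41] [151,40] [127,30] [114] [113,87] → 6 trucks.
Excess: 7 − 6 = 1.

1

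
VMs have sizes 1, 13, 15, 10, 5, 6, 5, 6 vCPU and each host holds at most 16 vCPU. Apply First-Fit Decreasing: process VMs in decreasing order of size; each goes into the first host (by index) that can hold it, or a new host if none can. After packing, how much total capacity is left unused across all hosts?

3

Sorted descending: 15, 13, 10, 6, 6, 5, 5, 1.
15 vCPU → host 1 (remaining 1 vCPU)
13 vCPU → host 2 (remaining 3 vCPU)
10 vCPU → host 3 (remaining 6 vCPU)
6 vCPU → host 3 (remaining 0 vCPU)
6 vCPU → host 4 (remaining 10 vCPU)
5 vCPU → host 4 (remaining 5 vCPU)
5 vCPU → host 4 (remaining 0 vCPU)
1 vCPU → host 1 (remaining 0 vCPU)
4 hosts × 16 vCPU = 64 vCPU; used 61 vCPU; unused 3 vCPU.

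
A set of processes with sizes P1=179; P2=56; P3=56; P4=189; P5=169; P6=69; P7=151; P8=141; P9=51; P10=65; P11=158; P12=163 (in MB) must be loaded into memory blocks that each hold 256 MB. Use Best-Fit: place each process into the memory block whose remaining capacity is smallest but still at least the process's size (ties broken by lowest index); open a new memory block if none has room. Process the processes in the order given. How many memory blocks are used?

P1 (179 MB) → memory block 1 (remaining 77 MB)
P2 (56 MB) → memory block 1 (remaining 21 MB)
P3 (56 MB) → memory block 2 (remaining 200 MB)
P4 (189 MB) → memory block 2 (remaining 11 MB)
P5 (169 MB) → memory block 3 (remaining 87 MB)
P6 (69 MB) → memory block 3 (remaining 18 MB)
P7 (151 MB) → memory block 4 (remaining 105 MB)
P8 (141 MB) → memory block 5 (remaining 115 MB)
P9 (51 MB) → memory block 4 (remaining 54 MB)
P10 (65 MB) → memory block 5 (remaining 50 MB)
P11 (158 MB) → memory block 6 (remaining 98 MB)
P12 (163 MB) → memory block 7 (remaining 93 MB)

7 memory blocks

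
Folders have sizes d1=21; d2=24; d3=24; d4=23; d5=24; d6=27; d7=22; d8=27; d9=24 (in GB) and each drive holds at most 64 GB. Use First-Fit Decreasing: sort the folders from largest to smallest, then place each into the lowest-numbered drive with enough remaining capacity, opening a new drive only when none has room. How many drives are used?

Sorted descending: 27, 27, 24, 24, 24, 24, 23, 22, 21.
27 GB → drive 1 (remaining 37 GB)
27 GB → drive 1 (remaining 10 GB)
24 GB → drive 2 (remaining 40 GB)
24 GB → drive 2 (remaining 16 GB)
24 GB → drive 3 (remaining 40 GB)
24 GB → drive 3 (remaining 16 GB)
23 GB → drive 4 (remaining 41 GB)
22 GB → drive 4 (remaining 19 GB)
21 GB → drive 5 (remaining 43 GB)
Final drives: [27,27] [24,24] [24,24] [23,22] [21].

5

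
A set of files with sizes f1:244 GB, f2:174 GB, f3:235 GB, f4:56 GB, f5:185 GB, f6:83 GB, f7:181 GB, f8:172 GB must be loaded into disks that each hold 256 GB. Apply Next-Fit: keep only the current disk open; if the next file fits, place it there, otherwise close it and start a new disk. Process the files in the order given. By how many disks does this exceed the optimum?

Next-Fit: [244] [174] [235] [56,185] [83] [181] [172] → 7 disks.
Total size 1330 GB; any packing needs at least ⌈1330/256⌉ = 6 disks.
An optimal packing achieves that bound: [244] [235] [185,56] [181] [174] [172,83] → 6 disks.
Excess: 7 − 6 = 1.

1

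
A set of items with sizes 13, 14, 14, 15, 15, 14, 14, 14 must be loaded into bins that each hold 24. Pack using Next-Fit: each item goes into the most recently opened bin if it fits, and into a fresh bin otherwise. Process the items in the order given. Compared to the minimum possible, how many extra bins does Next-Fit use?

Next-Fit: [13] [14] [14] [15] [15] [14] [14] [14] → 8 bins.
8 items exceed 12 (half the capacity), and no two of those can share a bin, so at least 8 bins are needed.
So 8 is already optimal.

0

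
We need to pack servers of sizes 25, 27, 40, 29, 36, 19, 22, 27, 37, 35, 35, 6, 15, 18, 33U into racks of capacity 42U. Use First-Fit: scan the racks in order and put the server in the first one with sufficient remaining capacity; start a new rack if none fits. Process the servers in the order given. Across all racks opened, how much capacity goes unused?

100

Put 25U in rack 1; 17U remain.
Put 27U in rack 2; 15U remain.
Put 40U in rack 3; 2U remain.
Put 29U in rack 4; 13U remain.
Put 36U in rack 5; 6U remain.
Put 19U in rack 6; 23U remain.
Put 22U in rack 6; 1U remain.
Put 27U in rack 7; 15U remain.
Put 37U in rack 8; 5U remain.
Put 35U in rack 9; 7U remain.
Put 35U in rack 10; 7U remain.
Put 6U in rack 1; 11U remain.
Put 15U in rack 2; 0U remain.
Put 18U in rack 11; 24U remain.
Put 33U in rack 12; 9U remain.
12 racks × 42U = 504U; used 404U; unused 100U.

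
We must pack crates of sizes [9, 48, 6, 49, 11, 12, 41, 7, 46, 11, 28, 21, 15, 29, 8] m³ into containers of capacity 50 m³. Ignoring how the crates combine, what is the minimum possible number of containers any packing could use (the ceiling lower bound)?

Total size = 9 + 48 + 6 + 49 + 11 + 12 + 41 + 7 + 46 + 11 + 28 + 21 + 15 + 29 + 8 = 341 m³.
⌈341 / 50⌉ = 7.

7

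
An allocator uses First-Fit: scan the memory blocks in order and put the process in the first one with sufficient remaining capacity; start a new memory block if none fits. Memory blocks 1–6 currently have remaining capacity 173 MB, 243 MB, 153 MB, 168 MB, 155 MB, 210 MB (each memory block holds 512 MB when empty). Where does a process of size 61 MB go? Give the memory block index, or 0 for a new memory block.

Memory blocks with room: memory block 1 (173 MB), memory block 2 (243 MB), memory block 3 (153 MB), memory block 4 (168 MB), memory block 5 (155 MB), memory block 6 (210 MB).
The first with room is memory block 1.

1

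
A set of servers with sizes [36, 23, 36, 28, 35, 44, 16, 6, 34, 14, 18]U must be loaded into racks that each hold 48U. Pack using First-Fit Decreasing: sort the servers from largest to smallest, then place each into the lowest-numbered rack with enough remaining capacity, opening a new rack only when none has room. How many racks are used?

Sorted descending: 44, 36, 36, 35, 34, 28, 23, 18, 16, 14, 6.
44U → rack 1 (remaining 4U)
36U → rack 2 (remaining 12U)
36U → rack 3 (remaining 12U)
35U → rack 4 (remaining 13U)
34U → rack 5 (remaining 14U)
28U → rack 6 (remaining 20U)
23U → rack 7 (remaining 25U)
18U → rack 6 (remaining 2U)
16U → rack 7 (remaining 9U)
14U → rack 5 (remaining 0U)
6U → rack 2 (remaining 6U)
Final racks: [44] [36,6] [36] [35] [34,14] [28,18] [23,16].

7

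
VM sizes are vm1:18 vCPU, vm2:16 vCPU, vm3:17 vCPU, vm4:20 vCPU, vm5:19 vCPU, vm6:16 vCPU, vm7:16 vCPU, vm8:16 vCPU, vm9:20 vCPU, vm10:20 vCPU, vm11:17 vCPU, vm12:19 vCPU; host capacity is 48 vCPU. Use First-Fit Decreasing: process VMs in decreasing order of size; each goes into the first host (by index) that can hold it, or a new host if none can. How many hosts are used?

6

Sorted descending: 20, 20, 20, 19, 19, 18, 17, 17, 16, 16, 16, 16.
20 vCPU → host 1 (remaining 28 vCPU)
20 vCPU → host 1 (remaining 8 vCPU)
20 vCPU → host 2 (remaining 28 vCPU)
19 vCPU → host 2 (remaining 9 vCPU)
19 vCPU → host 3 (remaining 29 vCPU)
18 vCPU → host 3 (remaining 11 vCPU)
17 vCPU → host 4 (remaining 31 vCPU)
17 vCPU → host 4 (remaining 14 vCPU)
16 vCPU → host 5 (remaining 32 vCPU)
16 vCPU → host 5 (remaining 16 vCPU)
16 vCPU → host 5 (remaining 0 vCPU)
16 vCPU → host 6 (remaining 32 vCPU)
Final hosts: [20,20] [20,19] [19,18] [17,17] [16,16,16] [16].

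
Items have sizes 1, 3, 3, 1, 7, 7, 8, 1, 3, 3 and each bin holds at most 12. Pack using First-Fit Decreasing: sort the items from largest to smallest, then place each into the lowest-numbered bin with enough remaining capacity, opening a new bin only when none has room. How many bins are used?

Sorted descending: 8, 7, 7, 3, 3, 3, 3, 1, 1, 1.
Put 8 in bin 1; 4 remain.
Put 7 in bin 2; 5 remain.
Put 7 in bin 3; 5 remain.
Put 3 in bin 1; 1 remain.
Put 3 in bin 2; 2 remain.
Put 3 in bin 3; 2 remain.
Put 3 in bin 4; 9 remain.
Put 1 in bin 1; 0 remain.
Put 1 in bin 2; 1 remain.
Put 1 in bin 2; 0 remain.
Final bins: [8,3,1] [7,3,1,1] [7,3] [3].

4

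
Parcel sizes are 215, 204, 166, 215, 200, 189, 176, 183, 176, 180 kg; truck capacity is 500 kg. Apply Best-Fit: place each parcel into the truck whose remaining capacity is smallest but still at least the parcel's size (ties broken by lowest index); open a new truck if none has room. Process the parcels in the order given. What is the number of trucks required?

5 trucks

truck 1: place 215 kg, 285 kg left
truck 1: place 204 kg, 81 kg left
truck 2: place 166 kg, 334 kg left
truck 2: place 215 kg, 119 kg left
truck 3: place 200 kg, 300 kg left
truck 3: place 189 kg, 111 kg left
truck 4: place 176 kg, 324 kg left
truck 4: place 183 kg, 141 kg left
truck 5: place 176 kg, 324 kg left
truck 5: place 180 kg, 144 kg left
Final trucks: [215,204] [166,215] [200,189] [176,183] [176,180].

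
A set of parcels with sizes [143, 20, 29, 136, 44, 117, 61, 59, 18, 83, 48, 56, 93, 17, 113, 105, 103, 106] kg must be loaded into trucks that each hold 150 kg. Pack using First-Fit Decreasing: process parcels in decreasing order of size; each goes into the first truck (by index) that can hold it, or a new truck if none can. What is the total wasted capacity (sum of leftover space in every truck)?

Sorted descending: 143, 136, 117, 113, 106, 105, 103, 93, 83, 61, 59, 56, 48, 44, 29, 20, 18, 17.
143 kg → truck 1 (remaining 7 kg)
136 kg → truck 2 (remaining 14 kg)
117 kg → truck 3 (remaining 33 kg)
113 kg → truck 4 (remaining 37 kg)
106 kg → truck 5 (remaining 44 kg)
105 kg → truck 6 (remaining 45 kg)
103 kg → truck 7 (remaining 47 kg)
93 kg → truck 8 (remaining 57 kg)
83 kg → truck 9 (remaining 67 kg)
61 kg → truck 9 (remaining 6 kg)
59 kg → truck 10 (remaining 91 kg)
56 kg → truck 8 (remaining 1 kg)
48 kg → truck 10 (remaining 43 kg)
44 kg → truck 5 (remaining 0 kg)
29 kg → truck 3 (remaining 4 kg)
20 kg → truck 4 (remaining 17 kg)
18 kg → truck 6 (remaining 27 kg)
17 kg → truck 4 (remaining 0 kg)
10 trucks × 150 kg = 1500 kg; used 1351 kg; unused 149 kg.

149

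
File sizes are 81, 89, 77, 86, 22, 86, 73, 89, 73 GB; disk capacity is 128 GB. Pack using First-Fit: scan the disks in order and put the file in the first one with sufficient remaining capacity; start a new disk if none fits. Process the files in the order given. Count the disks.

8

Put 81 GB in disk 1; 47 GB remain.
Put 89 GB in disk 2; 39 GB remain.
Put 77 GB in disk 3; 51 GB remain.
Put 86 GB in disk 4; 42 GB remain.
Put 22 GB in disk 1; 25 GB remain.
Put 86 GB in disk 5; 42 GB remain.
Put 73 GB in disk 6; 55 GB remain.
Put 89 GB in disk 7; 39 GB remain.
Put 73 GB in disk 8; 55 GB remain.
Final disks: [81,22] [89] [77] [86] [86] [73] [89] [73].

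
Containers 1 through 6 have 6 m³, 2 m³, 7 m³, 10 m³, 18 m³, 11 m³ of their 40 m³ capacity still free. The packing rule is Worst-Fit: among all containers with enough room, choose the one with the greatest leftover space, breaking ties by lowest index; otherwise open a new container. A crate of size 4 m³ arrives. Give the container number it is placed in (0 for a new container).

Containers with room: container 1 (6 m³), container 3 (7 m³), container 4 (10 m³), container 5 (18 m³), container 6 (11 m³).
Most room is container 5 with 18 m³ free.

5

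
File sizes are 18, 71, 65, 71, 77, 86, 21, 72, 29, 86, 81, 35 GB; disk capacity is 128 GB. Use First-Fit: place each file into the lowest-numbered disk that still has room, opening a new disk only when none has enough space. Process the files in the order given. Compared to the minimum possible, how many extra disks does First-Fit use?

0

First-Fit: [18,71,21] [65,29] [71,35] [77] [86] [72] [86] [81] → 8 disks.
8 files exceed 64 GB (half the capacity), and no two of those can share a disk, so at least 8 disks are needed.
So 8 is already optimal.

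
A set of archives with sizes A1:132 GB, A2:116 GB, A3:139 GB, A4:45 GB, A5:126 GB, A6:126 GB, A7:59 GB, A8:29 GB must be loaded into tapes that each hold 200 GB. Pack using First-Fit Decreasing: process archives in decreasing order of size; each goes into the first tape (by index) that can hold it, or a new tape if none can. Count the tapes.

5 tapes

Sorted descending: 139, 132, 126, 126, 116, 59, 45, 29.
Put 139 GB in tape 1; 61 GB remain.
Put 132 GB in tape 2; 68 GB remain.
Put 126 GB in tape 3; 74 GB remain.
Put 126 GB in tape 4; 74 GB remain.
Put 116 GB in tape 5; 84 GB remain.
Put 59 GB in tape 1; 2 GB remain.
Put 45 GB in tape 2; 23 GB remain.
Put 29 GB in tape 3; 45 GB remain.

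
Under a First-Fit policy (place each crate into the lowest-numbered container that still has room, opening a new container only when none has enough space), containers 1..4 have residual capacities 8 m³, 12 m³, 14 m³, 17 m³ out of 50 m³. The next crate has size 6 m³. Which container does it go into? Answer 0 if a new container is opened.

1

Containers with room: container 1 (8 m³), container 2 (12 m³), container 3 (14 m³), container 4 (17 m³).
The first with room is container 1.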